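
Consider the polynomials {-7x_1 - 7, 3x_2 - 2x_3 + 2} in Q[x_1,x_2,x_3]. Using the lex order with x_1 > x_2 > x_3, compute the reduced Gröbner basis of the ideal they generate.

f_1 = -7x_1 - 7, LT = x_1.
f_2 = 3x_2 - 2x_3 + 2, LT = x_2.

The S-polynomials (S(f_1,f_2)) all reduce to 0 modulo the current basis, so we have a Gröbner basis.

G = {x_1 + 1, x_2 - 2/3x_3 + 2/3}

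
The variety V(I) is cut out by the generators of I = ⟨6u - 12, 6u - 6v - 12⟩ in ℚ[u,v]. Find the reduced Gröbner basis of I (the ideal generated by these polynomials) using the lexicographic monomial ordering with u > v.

G = {u - 2, v}

This is the nonlinear analogue of row-reducing a linear system.

f_1 = 6u - 12, LT = u.
f_2 = 6u - 6v - 12, LT = u.

S(f_1,f_2): lcm = u. S = v.
  reduce S modulo (f_1, f_2):
  remainder v ≠ 0; add g_3 = v to the basis.

The other S-polynomials (S(f_1,g_3), S(f_2,g_3)) all reduce to 0 modulo the current basis, so we have a Gröbner basis.
Inter-reduce: drop elements whose leading term is divisible by another's, tail-reduce, and make monic.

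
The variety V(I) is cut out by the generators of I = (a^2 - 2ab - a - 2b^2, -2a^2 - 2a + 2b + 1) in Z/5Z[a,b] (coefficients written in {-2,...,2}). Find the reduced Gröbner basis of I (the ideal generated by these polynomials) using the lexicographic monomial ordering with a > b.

The reduced Gröbner basis is the canonical form of the ideal for this ordering.

f_1 = a^2 - 2ab - a - 2b^2, LT = a^2.
f_2 = -2a^2 - 2a + 2b + 1, LT = a^2.

S(f_1,f_2): lcm = a^2. S = -2ab - 2a - 2b^2 + b - 2.
  reduce S modulo (f_1, f_2):
  remainder -2ab - 2a - 2b^2 + b - 2 ≠ 0; add g_3 = -2ab - 2a - 2b^2 + b - 2 to the basis.

S(f_1,g_3): lcm = a^2b. S = -a^2 + 2ab^2 + 2ab - a - 2b^3.
  reduce S modulo (f_1, f_2, g_3):
  remainder b^3 + b^2 + 2b + 2 ≠ 0; add g_4 = b^3 + b^2 + 2b + 2 to the basis.

The other S-polynomials (S(f_2,g_3), S(f_1,g_4), S(f_2,g_4), S(g_3,g_4)) all reduce to 0 modulo the current basis, so we have a Gröbner basis.
Inter-reduce: drop elements whose leading term is divisible by another's, tail-reduce, and make monic.

G = {a^2 + a - b + 2, ab + a + b^2 + 2b + 1, b^3 + b^2 + 2b + 2}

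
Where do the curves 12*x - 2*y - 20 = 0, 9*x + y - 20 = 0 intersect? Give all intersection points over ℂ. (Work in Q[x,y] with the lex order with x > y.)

Compute a lex Gröbner basis by Buchberger's algorithm.
f_1 = 12*x - 2*y - 20, LT = x.
f_2 = 9*x + y - 20, LT = x.

S(f_1,f_2): lcm = x. S = -5/18*y + 5/9.
  leading term y: no divisor's leading term divides it; move -5/18*y to the remainder.
  leading term 1: no divisor's leading term divides it; move 5/9 to the remainder.
  remainder -5/18*y + 5/9 ≠ 0; add h_3 = -5/18*y + 5/9 to the basis.

The other S-polynomials (S(f_1,h_3), S(f_2,h_3)) all reduce to 0 modulo the current basis, so we have a Gröbner basis.
Inter-reduce: drop elements whose leading term is divisible by another's, tail-reduce, and make monic.
Reduced Gröbner basis: {x - 2, y - 2}.

Since the basis is lex-ordered, y - 2 is univariate in y. Its roots are {2}. Back-substituting each root into the other basis elements fixes the other coordinates.
  y = 2: the earlier basis element becomes x - 2 = 0, giving x = 2 — point (2, 2).
This is the nonlinear analogue of row-reducing a linear system.

{(2, 2)}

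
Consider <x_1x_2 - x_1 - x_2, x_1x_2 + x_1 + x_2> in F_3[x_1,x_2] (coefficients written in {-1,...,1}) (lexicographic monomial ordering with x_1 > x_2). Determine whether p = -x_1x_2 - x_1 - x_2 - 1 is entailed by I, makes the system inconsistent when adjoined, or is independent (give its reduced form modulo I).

First compute the reduced Gröbner basis of I by Buchberger's algorithm.
f_1 = x_1x_2 - x_1 - x_2, LT = x_1x_2.
f_2 = x_1x_2 + x_1 + x_2, LT = x_1x_2.

S(f_1,f_2): lcm = x_1x_2. S = x_1 + x_2.
  leading term x_1: no divisor's leading term divides it; move x_1 to the remainder.
  leading term x_2: no divisor's leading term divides it; move x_2 to the remainder.
  remainder x_1 + x_2 ≠ 0; add h_3 = x_1 + x_2 to the basis.

S(f_1,h_3): lcm = x_1x_2. S = -x_1 - x_2^{2} - x_2.
  leading term x_1: subtract (-1)·h_3 from -x_1 - x_2^{2} - x_2 → -x_2^{2}
  leading term x_2^{2}: no divisor's leading term divides it; move -x_2^{2} to the remainder.
  remainder -x_2^{2} ≠ 0; add h_4 = -x_2^{2} to the basis.

S(f_2,h_3): lcm = x_1x_2. S = x_1 - x_2^{2} + x_2.
  leading term x_1: subtract (1)·h_3 from x_1 - x_2^{2} + x_2 → -x_2^{2}
  leading term x_2^{2}: subtract (1)·h_4 from -x_2^{2} → 0
  remainder 0.

S(f_1,h_4): lcm = x_1x_2^{2}. S = -x_1x_2 - x_2^{2}.
  leading term x_1x_2: subtract (-1)·f_1 from -x_1x_2 - x_2^{2} → -x_1 - x_2^{2} - x_2
  leading term x_1: subtract (-1)·h_3 from -x_1 - x_2^{2} - x_2 → -x_2^{2}
  leading term x_2^{2}: subtract (1)·h_4 from -x_2^{2} → 0
  remainder 0.

S(f_2,h_4): lcm = x_1x_2^{2}. S = x_1x_2 + x_2^{2}.
  leading term x_1x_2: subtract (1)·f_1 from x_1x_2 + x_2^{2} → x_1 + x_2^{2} + x_2
  leading term x_1: subtract (1)·h_3 from x_1 + x_2^{2} + x_2 → x_2^{2}
  leading term x_2^{2}: subtract (-1)·h_4 from x_2^{2} → 0
  remainder 0.

S(h_3,h_4): leading monomials are coprime, so the S-polynomial reduces to 0 (Buchberger's first criterion).
Every S-polynomial of the final basis reduces to 0, so we have a Gröbner basis.
Inter-reduce: drop elements whose leading term is divisible by another's, tail-reduce, and make monic.
Reduced Gröbner basis: {x_1 + x_2, x_2^{2}}.
Label its elements g_1 = x_1 + x_2, g_2 = x_2^{2}.

Reduce p = -x_1x_2 - x_1 - x_2 - 1 modulo G:
  leading term x_1x_2: subtract (-x_2)·g_1 from -x_1x_2 - x_1 - x_2 - 1 → -x_1 + x_2^{2} - x_2 - 1
  leading term x_1: subtract (-1)·g_1 from -x_1 + x_2^{2} - x_2 - 1 → x_2^{2} - 1
  leading term x_2^{2}: subtract (1)·g_2 from x_2^{2} - 1 → -1
  leading term 1: no divisor's leading term divides it; move -1 to the remainder.
  normal form = -1.
The normal form is nonzero, so p ∉ I. Since p minus its normal form lies in I, I + (p) = I + (r) where r = -1; decide whether this ideal is the whole ring.
Here r = -1 is a nonzero constant, hence a unit: 1 ∈ I + (p), the Gröbner basis of I + (p) is {1}, and the enlarged system has no common solution — adjoining p is inconsistent.

Adjoining -x_1x_2 - x_1 - x_2 - 1 makes the ideal the whole ring: the system is inconsistent.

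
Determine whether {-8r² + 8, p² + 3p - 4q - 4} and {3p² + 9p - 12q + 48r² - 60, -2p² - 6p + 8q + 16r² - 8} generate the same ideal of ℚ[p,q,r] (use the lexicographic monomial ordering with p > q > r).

Yes, the ideals are equal.

Since reduced Gröbner bases are canonical representatives of ideals under a given ordering, it suffices to compute and compare them.
Buchberger on the first generating set:
f_1 = -8r² + 8, LT = r².
f_2 = p² + 3p - 4q - 4, LT = p².

The S-polynomials (S(f_1,f_2)) all reduce to 0 modulo the current basis, so we have a Gröbner basis.
Inter-reduce: drop elements whose leading term is divisible by another's, tail-reduce, and make monic.
Reduced Gröbner basis: {p² + 3p - 4q - 4, r² - 1}.

Buchberger on the second generating set:
h_1 = 3p² + 9p - 12q + 48r² - 60, LT = p².
h_2 = -2p² - 6p + 8q + 16r² - 8, LT = p².

S(h_1,h_2): lcm = p². S = 24r² - 24.
  leading term r²: no divisor's leading term divides it; move 24r² to the remainder.
  leading term 1: no divisor's leading term divides it; move -24 to the remainder.
  remainder 24r² - 24 ≠ 0; add k_3 = 24r² - 24 to the basis.

The other S-polynomials (S(h_1,k_3), S(h_2,k_3)) all reduce to 0 modulo the current basis, so we have a Gröbner basis.
Inter-reduce: drop elements whose leading term is divisible by another's, tail-reduce, and make monic.
Reduced Gröbner basis: {p² + 3p - 4q - 4, r² - 1}.

These coincide, so the ideals are equal.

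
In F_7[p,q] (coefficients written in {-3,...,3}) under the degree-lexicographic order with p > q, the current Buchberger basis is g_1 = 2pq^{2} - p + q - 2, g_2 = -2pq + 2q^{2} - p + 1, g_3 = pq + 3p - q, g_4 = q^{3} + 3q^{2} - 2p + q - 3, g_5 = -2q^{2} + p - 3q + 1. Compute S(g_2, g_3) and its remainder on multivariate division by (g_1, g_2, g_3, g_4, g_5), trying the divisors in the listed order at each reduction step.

S(g_2, g_3) = -q^{2} + p + q + 3; remainder on division = -3p - q - 1.

lcm(LM(g_2), LM(g_3)) = pq.
S = (lcm/LT(g_2))·g_2 − (lcm/LT(g_3))·g_3 = -q^{2} + p + q + 3.
Reduce S modulo (g_1, g_2, g_3, g_4, g_5) in that order:
  leading term q^{2}: subtract (-3)·g_5 from -q^{2} + p + q + 3 → -3p - q - 1
  leading term p: no divisor's leading term divides it; move -3p to the remainder.
  leading term q: no divisor's leading term divides it; move -q to the remainder.
  leading term 1: no divisor's leading term divides it; move -1 to the remainder.
The remainder -3p - q - 1 is nonzero, so it would be added as the next basis element.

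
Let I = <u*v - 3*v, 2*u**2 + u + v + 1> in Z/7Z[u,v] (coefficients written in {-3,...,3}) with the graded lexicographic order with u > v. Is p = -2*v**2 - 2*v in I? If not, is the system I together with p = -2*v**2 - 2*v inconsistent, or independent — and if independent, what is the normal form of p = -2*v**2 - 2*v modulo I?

First compute the reduced Gröbner basis of I by Buchberger's algorithm.
f_1 = u*v - 3*v, LT = u*v.
f_2 = 2*u**2 + u + v + 1, LT = u**2.

S(f_1,f_2): lcm = u**2*v. S = 3*v**2 + 3*v.
  reduce S modulo (f_1, f_2):
  remainder 3*v**2 + 3*v ≠ 0; add h_3 = 3*v**2 + 3*v to the basis.

The other S-polynomials (S(f_1,h_3), S(f_2,h_3)) all reduce to 0 modulo the current basis, so we have a Gröbner basis.
Inter-reduce: drop elements whose leading term is divisible by another's, tail-reduce, and make monic.
Reduced Gröbner basis: {u**2 - 3*u - 3*v - 3, u*v - 3*v, v**2 + v}.
Label its elements g_1 = u**2 - 3*u - 3*v - 3, g_2 = u*v - 3*v, g_3 = v**2 + v.

Reduce p = -2*v**2 - 2*v modulo G:
  leading term v**2: subtract (-2)·g_3 from -2*v**2 - 2*v → 0
  normal form = 0.
Since the normal form is 0, p ∈ I.

-2*v**2 - 2*v lies in I (it reduces to 0).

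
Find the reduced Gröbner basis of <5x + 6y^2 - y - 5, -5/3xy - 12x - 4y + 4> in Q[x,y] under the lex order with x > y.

G = {x + 6/5y^2 - 1/5y - 1, y^3 + 211/30y^2 - 121/30y - 4}

f_1 = 5x + 6y^2 - y - 5, LT = x.
f_2 = -5/3xy - 12x - 4y + 4, LT = xy.

S(f_1,f_2): lcm = xy. S = -36/5x + 6/5y^3 - 1/5y^2 - 17/5y + 12/5.
  leading term x: subtract (-36/25)·f_1 from -36/5x + 6/5y^3 - 1/5y^2 - 17/5y + 12/5 → 6/5y^3 + 211/25y^2 - 121/25y - 24/5
  leading term y^3: no divisor's leading term divides it; move 6/5y^3 to the remainder.
  leading term y^2: no divisor's leading term divides it; move 211/25y^2 to the remainder.
  leading term y: no divisor's leading term divides it; move -121/25y to the remainder.
  leading term 1: no divisor's leading term divides it; move -24/5 to the remainder.
  remainder 6/5y^3 + 211/25y^2 - 121/25y - 24/5 ≠ 0; add g_3 = 6/5y^3 + 211/25y^2 - 121/25y - 24/5 to the basis.

S(f_1,g_3): leading monomials are coprime, so the S-polynomial reduces to 0 (Buchberger's first criterion).
S(f_2,g_3): lcm = xy^3. S = 1/6xy^2 + 121/30xy + 4x + 12/5y^3 - 12/5y^2.
  leading term xy^2: subtract (1/30y^2)·f_1 from 1/6xy^2 + 121/30xy + 4x + 12/5y^3 - 12/5y^2 → 121/30xy + 4x - 1/5y^4 + 73/30y^3 - 67/30y^2
  leading term xy: subtract (121/150y)·f_1 from 121/30xy + 4x - 1/5y^4 + 73/30y^3 - 67/30y^2 → 4x - 1/5y^4 - 361/150y^3 - 107/75y^2 + 121/30y
  leading term x: subtract (4/5)·f_1 from 4x - 1/5y^4 - 361/150y^3 - 107/75y^2 + 121/30y → -1/5y^4 - 361/150y^3 - 467/75y^2 + 29/6y + 4
  leading term y^4: subtract (-1/6y)·g_3 from -1/5y^4 - 361/150y^3 - 467/75y^2 + 29/6y + 4 → -y^3 - 211/30y^2 + 121/30y + 4
  leading term y^3: subtract (-5/6)·g_3 from -y^3 - 211/30y^2 + 121/30y + 4 → 0
  remainder 0.

Every S-polynomial of the final basis reduces to 0, so we have a Gröbner basis.
Inter-reduce: drop elements whose leading term is divisible by another's, tail-reduce, and make monic.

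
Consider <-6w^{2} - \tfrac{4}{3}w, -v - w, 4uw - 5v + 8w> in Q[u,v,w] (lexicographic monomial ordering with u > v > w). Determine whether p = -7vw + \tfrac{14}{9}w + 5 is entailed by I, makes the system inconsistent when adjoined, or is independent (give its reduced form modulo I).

Adjoining -7vw + \tfrac{14}{9}w + 5 makes the ideal the whole ring: the system is inconsistent.

First compute the reduced Gröbner basis of I by Buchberger's algorithm.
f_1 = -6w^{2} - \tfrac{4}{3}w, LT = w^{2}.
f_2 = -v - w, LT = v.
f_3 = 4uw - 5v + 8w, LT = uw.

S(f_1,f_2): leading monomials are coprime, so the S-polynomial reduces to 0 (Buchberger's first criterion).
S(f_1,f_3): lcm = uw^{2}. S = \tfrac{2}{9}uw + \tfrac{5}{4}vw - 2w^{2}.
  leading term uw: subtract (\tfrac{1}{18})·f_3 from \tfrac{2}{9}uw + \tfrac{5}{4}vw - 2w^{2} → \tfrac{5}{4}vw + \tfrac{5}{18}v - 2w^{2} - \tfrac{4}{9}w
  leading term vw: subtract (-\tfrac{5}{4}w)·f_2 from \tfrac{5}{4}vw + \tfrac{5}{18}v - 2w^{2} - \tfrac{4}{9}w → \tfrac{5}{18}v - \tfrac{13}{4}w^{2} - \tfrac{4}{9}w
  leading term v: subtract (-\tfrac{5}{18})·f_2 from \tfrac{5}{18}v - \tfrac{13}{4}w^{2} - \tfrac{4}{9}w → -\tfrac{13}{4}w^{2} - \tfrac{13}{18}w
  leading term w^{2}: subtract (\tfrac{13}{24})·f_1 from -\tfrac{13}{4}w^{2} - \tfrac{13}{18}w → 0
  remainder 0.

S(f_2,f_3): leading monomials are coprime, so the S-polynomial reduces to 0 (Buchberger's first criterion).
Every S-polynomial of the final basis reduces to 0, so we have a Gröbner basis.
Inter-reduce: drop elements whose leading term is divisible by another's, tail-reduce, and make monic.
Reduced Gröbner basis: {uw + \tfrac{13}{4}w, v + w, w^{2} + \tfrac{2}{9}w}.
Label its elements g_1 = uw + \tfrac{13}{4}w, g_2 = v + w, g_3 = w^{2} + \tfrac{2}{9}w.

Reduce p = -7vw + \tfrac{14}{9}w + 5 modulo G:
  leading term vw: subtract (-7w)·g_2 from -7vw + \tfrac{14}{9}w + 5 → 7w^{2} + \tfrac{14}{9}w + 5
  leading term w^{2}: subtract (7)·g_3 from 7w^{2} + \tfrac{14}{9}w + 5 → 5
  leading term 1: no divisor's leading term divides it; move 5 to the remainder.
  normal form = 5.
The normal form is nonzero, so p ∉ I. Since p minus its normal form lies in I, I + (p) = I + (r) where r = 5; decide whether this ideal is the whole ring.
Here r = 5 is a nonzero constant, hence a unit: 1 ∈ I + (p), the Gröbner basis of I + (p) is {1}, and the enlarged system has no common solution — adjoining p is inconsistent.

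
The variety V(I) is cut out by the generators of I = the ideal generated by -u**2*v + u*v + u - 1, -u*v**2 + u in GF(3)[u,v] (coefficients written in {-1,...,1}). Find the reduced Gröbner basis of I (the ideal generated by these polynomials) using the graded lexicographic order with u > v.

G = {u**2 - u*v - u + v, v**2 - 1}

f_1 = -u**2*v + u*v + u - 1, LT = u**2*v.
f_2 = -u*v**2 + u, LT = u*v**2.

S(f_1,f_2): lcm = u**2*v**2. S = -u*v**2 + u**2 - u*v + v.
  reduce S modulo (f_1, f_2):
  remainder u**2 - u*v - u + v ≠ 0; add g_3 = u**2 - u*v - u + v to the basis.

S(f_1,g_3): lcm = u**2*v. S = u*v**2 - v**2 - u + 1.
  reduce S modulo (f_1, f_2, g_3):
  remainder -v**2 + 1 ≠ 0; add g_4 = -v**2 + 1 to the basis.

The other S-polynomials (S(f_2,g_3), S(f_1,g_4), S(f_2,g_4), S(g_3,g_4)) all reduce to 0 modulo the current basis, so we have a Gröbner basis.
Inter-reduce: drop elements whose leading term is divisible by another's, tail-reduce, and make monic.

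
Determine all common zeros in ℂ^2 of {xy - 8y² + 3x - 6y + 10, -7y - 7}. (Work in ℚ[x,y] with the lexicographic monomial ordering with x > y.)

{(-4, -1)}

Compute a lex Gröbner basis by Buchberger's algorithm.
f_1 = xy + 3x - 8y² - 6y + 10, LT = xy.
f_2 = -7y - 7, LT = y.

S(f_1,f_2): lcm = xy. S = 2x - 8y² - 6y + 10.
  leading term x: no divisor's leading term divides it; move 2x to the remainder.
  leading term y²: subtract (8/7y)·f_2 from -8y² - 6y + 10 → 2y + 10
  leading term y: subtract (-2/7)·f_2 from 2y + 10 → 8
  leading term 1: no divisor's leading term divides it; move 8 to the remainder.
  remainder 2x + 8 ≠ 0; add h_3 = 2x + 8 to the basis.

The other S-polynomials (S(f_1,h_3), S(f_2,h_3)) all reduce to 0 modulo the current basis, so we have a Gröbner basis.
Inter-reduce: drop elements whose leading term is divisible by another's, tail-reduce, and make monic.
Reduced Gröbner basis: {x + 4, y + 1}.

A lex Gröbner basis eliminates variables successively. Here y + 1 depends only on y, with roots {-1}; lifting each root through the earlier basis elements recovers the full solutions.
  y = -1: the earlier basis element becomes x + 4 = 0, giving x = -4 — point (-4, -1).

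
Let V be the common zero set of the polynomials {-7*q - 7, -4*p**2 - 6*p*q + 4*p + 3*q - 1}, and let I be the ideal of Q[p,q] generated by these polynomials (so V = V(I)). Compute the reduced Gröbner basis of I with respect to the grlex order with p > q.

f_1 = -7*q - 7, LT = q.
f_2 = -4*p**2 - 6*p*q + 4*p + 3*q - 1, LT = p**2.

The S-polynomials (S(f_1,f_2)) all reduce to 0 modulo the current basis, so we have a Gröbner basis.

G = {p**2 - 5/2*p + 1, q + 1}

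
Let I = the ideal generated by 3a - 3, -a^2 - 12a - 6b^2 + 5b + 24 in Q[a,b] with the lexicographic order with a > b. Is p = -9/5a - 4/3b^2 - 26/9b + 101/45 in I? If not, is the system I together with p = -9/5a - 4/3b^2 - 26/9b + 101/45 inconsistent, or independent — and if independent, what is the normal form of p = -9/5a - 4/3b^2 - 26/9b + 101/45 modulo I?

First compute the reduced Gröbner basis of I by Buchberger's algorithm.
f_1 = 3a - 3, LT = a.
f_2 = -a^2 - 12a - 6b^2 + 5b + 24, LT = a^2.

S(f_1,f_2): lcm = a^2. S = -13a - 6b^2 + 5b + 24.
  reduce S modulo (f_1, f_2):
  remainder -6b^2 + 5b + 11 ≠ 0; add h_3 = -6b^2 + 5b + 11 to the basis.

The other S-polynomials (S(f_1,h_3), S(f_2,h_3)) all reduce to 0 modulo the current basis, so we have a Gröbner basis.
Inter-reduce: drop elements whose leading term is divisible by another's, tail-reduce, and make monic.
Reduced Gröbner basis: {a - 1, b^2 - 5/6b - 11/6}.
Label its elements g_1 = a - 1, g_2 = b^2 - 5/6b - 11/6.

Reduce p = -9/5a - 4/3b^2 - 26/9b + 101/45 modulo G:
  leading term a: subtract (-9/5)·g_1 from -9/5a - 4/3b^2 - 26/9b + 101/45 → -4/3b^2 - 26/9b + 4/9
  leading term b^2: subtract (-4/3)·g_2 from -4/3b^2 - 26/9b + 4/9 → -4b - 2
  leading term b: no divisor's leading term divides it; move -4b to the remainder.
  leading term 1: no divisor's leading term divides it; move -2 to the remainder.
  normal form = -4b - 2.
The normal form is nonzero, so p ∉ I. Since p minus its normal form lies in I, I + (p) = I + (r) where r = -4b - 2; decide whether this ideal is the whole ring.
Run Buchberger on G together with r (pairs among the g_i already reduce to 0 since G is a Gröbner basis):
g_1 = a - 1, LT = a.
g_2 = b^2 - 5/6b - 11/6, LT = b^2.
r = -4b - 2, LT = b.

S(g_2,r): lcm = b^2. S = -4/3b - 11/6.
  reduce S modulo (g_1, g_2, r):
  remainder -7/6 ≠ 0; add m_4 = -7/6 to the basis.

The other S-polynomials (S(g_1,g_2), S(g_1,r), S(g_1,m_4), S(g_2,m_4), S(r,m_4)) all reduce to 0 modulo the current basis, so we have a Gröbner basis.
Inter-reduce: drop elements whose leading term is divisible by another's, tail-reduce, and make monic.
Reduced Gröbner basis: {1}.
The reduced Gröbner basis of I + (p) is {1}: the ideal is the whole ring, so the enlarged system has no common solution — adjoining p is inconsistent.

Adjoining -9/5a - 4/3b^2 - 26/9b + 101/45 makes the ideal the whole ring: the system is inconsistent.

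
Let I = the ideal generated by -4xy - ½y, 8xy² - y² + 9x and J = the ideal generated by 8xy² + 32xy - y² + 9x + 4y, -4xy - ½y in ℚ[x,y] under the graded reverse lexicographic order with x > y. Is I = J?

Yes, the ideals are equal.

For a fixed monomial order, each ideal has a unique reduced Gröbner basis; comparing bases decides equality.
Buchberger on the first generating set:
f_1 = -4xy - ½y, LT = xy.
f_2 = 8xy² - y² + 9x, LT = xy².

S(f_1,f_2): lcm = xy². S = ¼y² - 9/8x.
  leading term y²: no divisor's leading term divides it; move ¼y² to the remainder.
  leading term x: no divisor's leading term divides it; move -9/8x to the remainder.
  remainder ¼y² - 9/8x ≠ 0; add g_3 = ¼y² - 9/8x to the basis.

S(f_1,g_3): lcm = xy². S = 9/2x² + ⅛y².
  leading term x²: no divisor's leading term divides it; move 9/2x² to the remainder.
  leading term y²: subtract (½)·g_3 from ⅛y² → 9/16x
  leading term x: no divisor's leading term divides it; move 9/16x to the remainder.
  remainder 9/2x² + 9/16x ≠ 0; add g_4 = 9/2x² + 9/16x to the basis.

The other S-polynomials (S(f_2,g_3), S(f_1,g_4), S(f_2,g_4), S(g_3,g_4)) all reduce to 0 modulo the current basis, so we have a Gröbner basis.
Inter-reduce: drop elements whose leading term is divisible by another's, tail-reduce, and make monic.
Reduced Gröbner basis: {x² + ⅛x, xy + ⅛y, y² - 9/2x}.

Buchberger on the second generating set:
h_1 = 8xy² + 32xy - y² + 9x + 4y, LT = xy².
h_2 = -4xy - ½y, LT = xy.

S(h_1,h_2): lcm = xy². S = 4xy - ¼y² + 9/8x + ½y.
  leading term xy: subtract (-1)·h_2 from 4xy - ¼y² + 9/8x + ½y → -¼y² + 9/8x
  leading term y²: no divisor's leading term divides it; move -¼y² to the remainder.
  leading term x: no divisor's leading term divides it; move 9/8x to the remainder.
  remainder -¼y² + 9/8x ≠ 0; add k_3 = -¼y² + 9/8x to the basis.

S(h_1,k_3): lcm = xy². S = 9/2x² + 4xy - ⅛y² + 9/8x + ½y.
  leading term x²: no divisor's leading term divides it; move 9/2x² to the remainder.
  leading term xy: subtract (-1)·h_2 from 4xy - ⅛y² + 9/8x + ½y → -⅛y² + 9/8x
  leading term y²: subtract (½)·k_3 from -⅛y² + 9/8x → 9/16x
  leading term x: no divisor's leading term divides it; move 9/16x to the remainder.
  remainder 9/2x² + 9/16x ≠ 0; add k_4 = 9/2x² + 9/16x to the basis.

The other S-polynomials (S(h_2,k_3), S(h_1,k_4), S(h_2,k_4), S(k_3,k_4)) all reduce to 0 modulo the current basis, so we have a Gröbner basis.
Inter-reduce: drop elements whose leading term is divisible by another's, tail-reduce, and make monic.
Reduced Gröbner basis: {x² + ⅛x, xy + ⅛y, y² - 9/2x}.

Same reduced basis, so the two generating sets span the same ideal.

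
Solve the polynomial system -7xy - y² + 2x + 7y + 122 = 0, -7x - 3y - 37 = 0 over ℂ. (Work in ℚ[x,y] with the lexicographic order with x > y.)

{(131/49, -130/7), (-4, -3)}

Compute a lex Gröbner basis by Buchberger's algorithm.
f_1 = -7xy + 2x - y² + 7y + 122, LT = xy.
f_2 = -7x - 3y - 37, LT = x.

S(f_1,f_2): lcm = xy. S = -2/7x - 2/7y² - 44/7y - 122/7.
  leading term x: subtract (2/49)·f_2 from -2/7x - 2/7y² - 44/7y - 122/7 → -2/7y² - 302/49y - 780/49
  leading term y²: no divisor's leading term divides it; move -2/7y² to the remainder.
  leading term y: no divisor's leading term divides it; move -302/49y to the remainder.
  leading term 1: no divisor's leading term divides it; move -780/49 to the remainder.
  remainder -2/7y² - 302/49y - 780/49 ≠ 0; add h_3 = -2/7y² - 302/49y - 780/49 to the basis.

The other S-polynomials (S(f_1,h_3), S(f_2,h_3)) all reduce to 0 modulo the current basis, so we have a Gröbner basis.
Inter-reduce: drop elements whose leading term is divisible by another's, tail-reduce, and make monic.
Reduced Gröbner basis: {x + 3/7y + 37/7, y² + 151/7y + 390/7}.

Since the basis is lex-ordered, y² + 151/7y + 390/7 is univariate in y. Its roots are {-130/7, -3}. Back-substituting each root into the other basis elements fixes the other coordinates.
  y = -130/7: the earlier basis element becomes x - 131/49 = 0, giving x = 131/49 — point (131/49, -130/7).
  y = -3: the earlier basis element becomes x + 4 = 0, giving x = -4 — point (-4, -3).
Each listed point satisfies every original equation (direct substitution).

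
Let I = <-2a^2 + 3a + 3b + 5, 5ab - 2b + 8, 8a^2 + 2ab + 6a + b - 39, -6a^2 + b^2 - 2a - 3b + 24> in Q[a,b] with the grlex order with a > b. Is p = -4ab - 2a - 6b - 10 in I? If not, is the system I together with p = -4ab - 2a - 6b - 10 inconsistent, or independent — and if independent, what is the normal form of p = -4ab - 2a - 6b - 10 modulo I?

-4ab - 2a - 6b - 10 lies in I (it reduces to 0).

First compute the reduced Gröbner basis of I by Buchberger's algorithm.
f_1 = -2a^2 + 3a + 3b + 5, LT = a^2.
f_2 = 5ab - 2b + 8, LT = ab.
f_3 = 8a^2 + 2ab + 6a + b - 39, LT = a^2.
f_4 = -6a^2 + b^2 - 2a - 3b + 24, LT = a^2.

S(f_1,f_2): lcm = a^2b. S = -11/10ab - 3/2b^2 - 8/5a - 5/2b.
  leading term ab: subtract (-11/50)·f_2 from -11/10ab - 3/2b^2 - 8/5a - 5/2b → -3/2b^2 - 8/5a - 147/50b + 44/25
  leading term b^2: no divisor's leading term divides it; move -3/2b^2 to the remainder.
  leading term a: no divisor's leading term divides it; move -8/5a to the remainder.
  leading term b: no divisor's leading term divides it; move -147/50b to the remainder.
  leading term 1: no divisor's leading term divides it; move 44/25 to the remainder.
  remainder -3/2b^2 - 8/5a - 147/50b + 44/25 ≠ 0; add h_5 = -3/2b^2 - 8/5a - 147/50b + 44/25 to the basis.

S(f_1,f_3): lcm = a^2. S = -1/4ab - 9/4a - 13/8b + 19/8.
  leading term ab: subtract (-1/20)·f_2 from -1/4ab - 9/4a - 13/8b + 19/8 → -9/4a - 69/40b + 111/40
  leading term a: no divisor's leading term divides it; move -9/4a to the remainder.
  leading term b: no divisor's leading term divides it; move -69/40b to the remainder.
  leading term 1: no divisor's leading term divides it; move 111/40 to the remainder.
  remainder -9/4a - 69/40b + 111/40 ≠ 0; add h_6 = -9/4a - 69/40b + 111/40 to the basis.

S(f_1,f_4): lcm = a^2. S = 1/6b^2 - 11/6a - 2b + 3/2.
  leading term b^2: subtract (-1/9)·h_5 from 1/6b^2 - 11/6a - 2b + 3/2 → -181/90a - 349/150b + 763/450
  leading term a: subtract (362/405)·h_6 from -181/90a - 349/150b + 763/450 → -2119/2700b - 2119/2700
  leading term b: no divisor's leading term divides it; move -2119/2700b to the remainder.
  leading term 1: no divisor's leading term divides it; move -2119/2700 to the remainder.
  remainder -2119/2700b - 2119/2700 ≠ 0; add h_7 = -2119/2700b - 2119/2700 to the basis.

S(f_2,f_3): lcm = a^2b. S = -1/4ab^2 - 23/20ab - 1/8b^2 + 8/5a + 39/8b.
  leading term ab^2: subtract (-1/20b)·f_2 from -1/4ab^2 - 23/20ab - 1/8b^2 + 8/5a + 39/8b → -23/20ab - 9/40b^2 + 8/5a + 211/40b
  leading term ab: subtract (-23/100)·f_2 from -23/20ab - 9/40b^2 + 8/5a + 211/40b → -9/40b^2 + 8/5a + 963/200b + 46/25
  leading term b^2: subtract (3/20)·h_5 from -9/40b^2 + 8/5a + 963/200b + 46/25 → 46/25a + 657/125b + 197/125
  leading term a: subtract (-184/225)·h_6 from 46/25a + 657/125b + 197/125 → 1442/375b + 1442/375
  leading term b: subtract (-51912/10595)·h_7 from 1442/375b + 1442/375 → 0
  remainder 0.

S(f_2,f_4): lcm = a^2b. S = 1/6b^3 - 11/15ab - 1/2b^2 + 8/5a + 4b.
  leading term b^3: subtract (-1/9b)·h_5 from 1/6b^3 - 11/15ab - 1/2b^2 + 8/5a + 4b → -41/45ab - 62/75b^2 + 8/5a + 944/225b
  leading term ab: subtract (-41/225)·f_2 from -41/45ab - 62/75b^2 + 8/5a + 944/225b → -62/75b^2 + 8/5a + 862/225b + 328/225
  leading term b^2: subtract (124/225)·h_5 from -62/75b^2 + 8/5a + 862/225b + 328/225 → 2792/1125a + 30664/5625b + 2744/5625
  leading term a: subtract (-11168/10125)·h_6 from 2792/1125a + 30664/5625b + 2744/5625 → 59884/16875b + 59884/16875
  leading term b: subtract (-239536/52975)·h_7 from 59884/16875b + 59884/16875 → 0
  remainder 0.

S(f_3,f_4): lcm = a^2. S = 1/4ab + 1/6b^2 + 5/12a - 3/8b - 7/8.
  leading term ab: subtract (1/20)·f_2 from 1/4ab + 1/6b^2 + 5/12a - 3/8b - 7/8 → 1/6b^2 + 5/12a - 11/40b - 51/40
  leading term b^2: subtract (-1/9)·h_5 from 1/6b^2 + 5/12a - 11/40b - 51/40 → 43/180a - 361/600b - 1943/1800
  leading term a: subtract (-43/405)·h_6 from 43/180a - 361/600b - 1943/1800 → -2119/2700b - 2119/2700
  leading term b: subtract (1)·h_7 from -2119/2700b - 2119/2700 → 0
  remainder 0.

S(f_1,h_5): leading monomials are coprime, so the S-polynomial reduces to 0 (Buchberger's first criterion).
S(f_2,h_5): lcm = ab^2. S = -16/15a^2 - 49/25ab - 2/5b^2 + 88/75a + 8/5b.
  leading term a^2: subtract (8/15)·f_1 from -16/15a^2 - 49/25ab - 2/5b^2 + 88/75a + 8/5b → -49/25ab - 2/5b^2 - 32/75a - 8/3
  leading term ab: subtract (-49/125)·f_2 from -49/25ab - 2/5b^2 - 32/75a - 8/3 → -2/5b^2 - 32/75a - 98/125b + 176/375
  leading term b^2: subtract (4/15)·h_5 from -2/5b^2 - 32/75a - 98/125b + 176/375 → 0
  remainder 0.

S(f_3,h_5): leading monomials are coprime, so the S-polynomial reduces to 0 (Buchberger's first criterion).
S(f_4,h_5): leading monomials are coprime, so the S-polynomial reduces to 0 (Buchberger's first criterion).
S(f_1,h_6): lcm = a^2. S = -23/30ab - 4/15a - 3/2b - 5/2.
  leading term ab: subtract (-23/150)·f_2 from -23/30ab - 4/15a - 3/2b - 5/2 → -4/15a - 271/150b - 191/150
  leading term a: subtract (16/135)·h_6 from -4/15a - 271/150b - 191/150 → -721/450b - 721/450
  leading term b: subtract (4326/2119)·h_7 from -721/450b - 721/450 → 0
  remainder 0.

S(f_2,h_6): lcm = ab. S = -23/30b^2 + 5/6b + 8/5.
  leading term b^2: subtract (23/45)·h_5 from -23/30b^2 + 5/6b + 8/5 → 184/225a + 292/125b + 788/1125
  leading term a: subtract (-736/2025)·h_6 from 184/225a + 292/125b + 788/1125 → 5768/3375b + 5768/3375
  leading term b: subtract (-23072/10595)·h_7 from 5768/3375b + 5768/3375 → 0
  remainder 0.

S(f_3,h_6): lcm = a^2. S = -31/60ab + 119/60a + 1/8b - 39/8.
  leading term ab: subtract (-31/300)·f_2 from -31/60ab + 119/60a + 1/8b - 39/8 → 119/60a - 49/600b - 2429/600
  leading term a: subtract (-119/135)·h_6 from 119/60a - 49/600b - 2429/600 → -721/450b - 721/450
  leading term b: subtract (4326/2119)·h_7 from -721/450b - 721/450 → 0
  remainder 0.

S(f_4,h_6): lcm = a^2. S = -23/30ab - 1/6b^2 + 47/30a + 1/2b - 4.
  leading term ab: subtract (-23/150)·f_2 from -23/30ab - 1/6b^2 + 47/30a + 1/2b - 4 → -1/6b^2 + 47/30a + 29/150b - 208/75
  leading term b^2: subtract (1/9)·h_5 from -1/6b^2 + 47/30a + 29/150b - 208/75 → 157/90a + 13/25b - 668/225
  leading term a: subtract (-314/405)·h_6 from 157/90a + 13/25b - 668/225 → -2207/2700b - 2207/2700
  leading term b: subtract (2207/2119)·h_7 from -2207/2700b - 2207/2700 → 0
  remainder 0.

S(h_5,h_6): leading monomials are coprime, so the S-polynomial reduces to 0 (Buchberger's first criterion).
S(f_1,h_7): leading monomials are coprime, so the S-polynomial reduces to 0 (Buchberger's first criterion).
S(f_2,h_7): lcm = ab. S = -a - 2/5b + 8/5.
  leading term a: subtract (4/9)·h_6 from -a - 2/5b + 8/5 → 11/30b + 11/30
  leading term b: subtract (-990/2119)·h_7 from 11/30b + 11/30 → 0
  remainder 0.

S(f_3,h_7): leading monomials are coprime, so the S-polynomial reduces to 0 (Buchberger's first criterion).
S(f_4,h_7): leading monomials are coprime, so the S-polynomial reduces to 0 (Buchberger's first criterion).
S(h_5,h_7): lcm = b^2. S = 16/15a + 24/25b - 88/75.
  leading term a: subtract (-64/135)·h_6 from 16/15a + 24/25b - 88/75 → 32/225b + 32/225
  leading term b: subtract (-384/2119)·h_7 from 32/225b + 32/225 → 0
  remainder 0.

S(h_6,h_7): leading monomials are coprime, so the S-polynomial reduces to 0 (Buchberger's first criterion).
Every S-polynomial of the final basis reduces to 0, so we have a Gröbner basis.
Inter-reduce: drop elements whose leading term is divisible by another's, tail-reduce, and make monic.
Reduced Gröbner basis: {a - 2, b + 1}.
Label its elements g_1 = a - 2, g_2 = b + 1.

Reduce p = -4ab - 2a - 6b - 10 modulo G:
  leading term ab: subtract (-4b)·g_1 from -4ab - 2a - 6b - 10 → -2a - 14b - 10
  leading term a: subtract (-2)·g_1 from -2a - 14b - 10 → -14b - 14
  leading term b: subtract (-14)·g_2 from -14b - 14 → 0
  normal form = 0.
Since the normal form is 0, p ∈ I.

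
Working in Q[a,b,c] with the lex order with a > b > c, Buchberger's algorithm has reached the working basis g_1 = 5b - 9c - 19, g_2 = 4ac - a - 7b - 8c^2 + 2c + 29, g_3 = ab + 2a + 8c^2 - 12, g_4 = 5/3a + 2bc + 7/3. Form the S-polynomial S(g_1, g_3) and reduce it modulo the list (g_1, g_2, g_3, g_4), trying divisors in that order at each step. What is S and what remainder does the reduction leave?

lcm(LM(g_1), LM(g_3)) = ab.
S = (lcm/LT(g_1))·g_1 − (lcm/LT(g_3))·g_3 = -9/5ac - 29/5a - 8c^2 + 12.
Reduce S modulo (g_1, g_2, g_3, g_4) in that order:
  leading term ac: subtract (-9/20)·g_2 from -9/5ac - 29/5a - 8c^2 + 12 → -25/4a - 63/20b - 58/5c^2 + 9/10c + 501/20
  leading term a: subtract (-15/4)·g_4 from -25/4a - 63/20b - 58/5c^2 + 9/10c + 501/20 → 15/2bc - 63/20b - 58/5c^2 + 9/10c + 169/5
  leading term bc: subtract (3/2c)·g_1 from 15/2bc - 63/20b - 58/5c^2 + 9/10c + 169/5 → -63/20b + 19/10c^2 + 147/5c + 169/5
  leading term b: subtract (-63/100)·g_1 from -63/20b + 19/10c^2 + 147/5c + 169/5 → 19/10c^2 + 2373/100c + 2183/100
  leading term c^2: no divisor's leading term divides it; move 19/10c^2 to the remainder.
  leading term c: no divisor's leading term divides it; move 2373/100c to the remainder.
  leading term 1: no divisor's leading term divides it; move 2183/100 to the remainder.
The remainder 19/10c^2 + 2373/100c + 2183/100 is nonzero, so it would be added as the next basis element.

S(g_1, g_3) = -9/5ac - 29/5a - 8c^2 + 12; remainder on division = 19/10c^2 + 2373/100c + 2183/100.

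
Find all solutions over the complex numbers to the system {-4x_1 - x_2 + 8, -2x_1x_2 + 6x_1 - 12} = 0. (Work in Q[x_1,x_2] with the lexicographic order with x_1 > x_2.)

Compute a lex Gröbner basis by Buchberger's algorithm.
f_1 = -4x_1 - x_2 + 8, LT = x_1.
f_2 = -2x_1x_2 + 6x_1 - 12, LT = x_1x_2.

S(f_1,f_2): lcm = x_1x_2. S = 3x_1 + 1/4x_2^2 - 2x_2 - 6.
  leading term x_1: subtract (-3/4)·f_1 from 3x_1 + 1/4x_2^2 - 2x_2 - 6 → 1/4x_2^2 - 11/4x_2
  leading term x_2^2: no divisor's leading term divides it; move 1/4x_2^2 to the remainder.
  leading term x_2: no divisor's leading term divides it; move -11/4x_2 to the remainder.
  remainder 1/4x_2^2 - 11/4x_2 ≠ 0; add h_3 = 1/4x_2^2 - 11/4x_2 to the basis.

The other S-polynomials (S(f_1,h_3), S(f_2,h_3)) all reduce to 0 modulo the current basis, so we have a Gröbner basis.
Inter-reduce: drop elements whose leading term is divisible by another's, tail-reduce, and make monic.
Reduced Gröbner basis: {x_1 + 1/4x_2 - 2, x_2^2 - 11x_2}.

From the last basis element, x_2^2 - 11x_2 = 0, so x_2 takes values in {0, 11}. Each choice, substituted upward through the basis, yields the corresponding point(s) of the solution set.
  x_2 = 0: the earlier basis element becomes x_1 - 2 = 0, giving x_1 = 2 — point (2, 0).
  x_2 = 11: the earlier basis element becomes x_1 + 3/4 = 0, giving x_1 = -3/4 — point (-3/4, 11).
Substituting each solution back into the original system confirms all equations vanish.
A lex Gröbner basis triangularizes the system, enabling back-substitution.

{(2, 0), (-3/4, 11)}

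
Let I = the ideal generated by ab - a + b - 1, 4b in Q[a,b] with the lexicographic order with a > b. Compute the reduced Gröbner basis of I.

G = {a + 1, b}

This is the nonlinear analogue of row-reducing a linear system.

f_1 = ab - a + b - 1, LT = ab.
f_2 = 4b, LT = b.

S(f_1,f_2): lcm = ab. S = -a + b - 1.
  reduce S modulo (f_1, f_2):
  remainder -a - 1 ≠ 0; add g_3 = -a - 1 to the basis.

The other S-polynomials (S(f_1,g_3), S(f_2,g_3)) all reduce to 0 modulo the current basis, so we have a Gröbner basis.
Inter-reduce: drop elements whose leading term is divisible by another's, tail-reduce, and make monic.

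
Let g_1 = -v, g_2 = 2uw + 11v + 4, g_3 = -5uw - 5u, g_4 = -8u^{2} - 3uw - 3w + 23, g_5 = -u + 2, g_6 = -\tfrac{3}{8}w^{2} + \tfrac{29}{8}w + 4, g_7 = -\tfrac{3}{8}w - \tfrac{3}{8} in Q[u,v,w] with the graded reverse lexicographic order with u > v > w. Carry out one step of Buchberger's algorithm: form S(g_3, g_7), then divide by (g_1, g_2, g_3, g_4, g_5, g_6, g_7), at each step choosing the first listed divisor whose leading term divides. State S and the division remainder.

S(g_3, g_7) = 0; remainder on division = 0.

lcm(LM(g_3), LM(g_7)) = uw.
S = (lcm/LT(g_3))·g_3 − (lcm/LT(g_7))·g_7 = 0.
Reduce S modulo (g_1, g_2, g_3, g_4, g_5, g_6, g_7) in that order:
The remainder is 0, so this S-polynomial contributes no new basis element.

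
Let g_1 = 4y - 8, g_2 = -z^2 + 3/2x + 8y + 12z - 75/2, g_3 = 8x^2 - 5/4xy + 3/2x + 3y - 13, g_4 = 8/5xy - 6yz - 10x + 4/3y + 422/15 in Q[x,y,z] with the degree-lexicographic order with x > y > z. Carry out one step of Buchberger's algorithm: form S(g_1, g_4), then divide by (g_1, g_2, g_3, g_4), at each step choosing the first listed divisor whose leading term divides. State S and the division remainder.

lcm(LM(g_1), LM(g_4)) = xy.
S = (lcm/LT(g_1))·g_1 − (lcm/LT(g_4))·g_4 = 15/4yz + 17/4x - 5/6y - 211/12.
Reduce S modulo (g_1, g_2, g_3, g_4) in that order:
  leading term yz: subtract (15/16z)·g_1 from 15/4yz + 17/4x - 5/6y - 211/12 → 17/4x - 5/6y + 15/2z - 211/12
  leading term x: no divisor's leading term divides it; move 17/4x to the remainder.
  leading term y: subtract (-5/24)·g_1 from -5/6y + 15/2z - 211/12 → 15/2z - 77/4
  leading term z: no divisor's leading term divides it; move 15/2z to the remainder.
  leading term 1: no divisor's leading term divides it; move -77/4 to the remainder.
The remainder 17/4x + 15/2z - 77/4 is nonzero, so it would be added as the next basis element.
An S-polynomial is built so that the two leading terms cancel; whether anything survives reduction is exactly the Gröbner-basis criterion.

S(g_1, g_4) = 15/4yz + 17/4x - 5/6y - 211/12; remainder on division = 17/4x + 15/2z - 77/4.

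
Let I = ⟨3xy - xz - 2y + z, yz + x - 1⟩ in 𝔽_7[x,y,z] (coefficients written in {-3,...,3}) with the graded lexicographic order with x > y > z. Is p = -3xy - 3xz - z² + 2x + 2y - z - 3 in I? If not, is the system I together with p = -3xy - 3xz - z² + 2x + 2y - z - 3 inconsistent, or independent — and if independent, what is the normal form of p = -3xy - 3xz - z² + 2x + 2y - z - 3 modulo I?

-3xy - 3xz - z² + 2x + 2y - z - 3 is independent of I; its normal form modulo I is 3xz - z² + 2x - 3.

First compute the reduced Gröbner basis of I by Buchberger's algorithm.
f_1 = 3xy - xz - 2y + z, LT = xy.
f_2 = yz + x - 1, LT = yz.

S(f_1,f_2): lcm = xyz. S = 2xz² - x² - 3yz - 2z² + x.
  leading term xz²: no divisor's leading term divides it; move 2xz² to the remainder.
  leading term x²: no divisor's leading term divides it; move -x² to the remainder.
  leading term yz: subtract (-3)·f_2 from -3yz - 2z² + x → -2z² - 3x - 3
  leading term z²: no divisor's leading term divides it; move -2z² to the remainder.
  leading term x: no divisor's leading term divides it; move -3x to the remainder.
  leading term 1: no divisor's leading term divides it; move -3 to the remainder.
  remainder 2xz² - x² - 2z² - 3x - 3 ≠ 0; add h_3 = 2xz² - x² - 2z² - 3x - 3 to the basis.

The other S-polynomials (S(f_1,h_3), S(f_2,h_3)) all reduce to 0 modulo the current basis, so we have a Gröbner basis.
Inter-reduce: drop elements whose leading term is divisible by another's, tail-reduce, and make monic.
Reduced Gröbner basis: {xz² + 3x² - z² + 2x + 2, xy + 2xz - 3y - 2z, yz + x - 1}.
Label its elements g_1 = xz² + 3x² - z² + 2x + 2, g_2 = xy + 2xz - 3y - 2z, g_3 = yz + x - 1.

Reduce p = -3xy - 3xz - z² + 2x + 2y - z - 3 modulo G:
  leading term xy: subtract (-3)·g_2 from -3xy - 3xz - z² + 2x + 2y - z - 3 → 3xz - z² + 2x - 3
  leading term xz: no divisor's leading term divides it; move 3xz to the remainder.
  leading term z²: no divisor's leading term divides it; move -z² to the remainder.
  leading term x: no divisor's leading term divides it; move 2x to the remainder.
  leading term 1: no divisor's leading term divides it; move -3 to the remainder.
  normal form = 3xz - z² + 2x - 3.
The normal form is nonzero, so p ∉ I. Since p minus its normal form lies in I, I + (p) = I + (r) where r = 3xz - z² + 2x - 3; decide whether this ideal is the whole ring.
Run Buchberger on G together with r (pairs among the g_i already reduce to 0 since G is a Gröbner basis):
g_1 = xz² + 3x² - z² + 2x + 2, LT = xz².
g_2 = xy + 2xz - 3y - 2z, LT = xy.
g_3 = yz + x - 1, LT = yz.
r = 3xz - z² + 2x - 3, LT = xz.

S(g_1,r): lcm = xz². S = -2z³ + 3x² - 3xz - z² + 2x + z + 2.
  leading term z³: no divisor's leading term divides it; move -2z³ to the remainder.
  leading term x²: no divisor's leading term divides it; move 3x² to the remainder.
  leading term xz: subtract (-1)·r from -3xz - z² + 2x + z + 2 → -2z² - 3x + z - 1
  leading term z²: no divisor's leading term divides it; move -2z² to the remainder.
  leading term x: no divisor's leading term divides it; move -3x to the remainder.
  leading term z: no divisor's leading term divides it; move z to the remainder.
  leading term 1: no divisor's leading term divides it; move -1 to the remainder.
  remainder -2z³ + 3x² - 2z² - 3x + z - 1 ≠ 0; add m_5 = -2z³ + 3x² - 2z² - 3x + z - 1 to the basis.

S(g_2,r): lcm = xyz. S = 2xz² - 2yz² - 3xy - 3yz - 2z² + y.
  leading term xz²: subtract (2)·g_1 from 2xz² - 2yz² - 3xy - 3yz - 2z² + y → -2yz² + x² - 3xy - 3yz + 3x + y + 3
  leading term yz²: subtract (-2z)·g_3 from -2yz² + x² - 3xy - 3yz + 3x + y + 3 → x² - 3xy + 2xz - 3yz + 3x + y - 2z + 3
  leading term x²: no divisor's leading term divides it; move x² to the remainder.
  leading term xy: subtract (-3)·g_2 from -3xy + 2xz - 3yz + 3x + y - 2z + 3 → xz - 3yz + 3x - y - z + 3
  leading term xz: subtract (-2)·r from xz - 3yz + 3x - y - z + 3 → -3yz - 2z² - y - z - 3
  leading term yz: subtract (-3)·g_3 from -3yz - 2z² - y - z - 3 → -2z² + 3x - y - z + 1
  leading term z²: no divisor's leading term divides it; move -2z² to the remainder.
  leading term x: no divisor's leading term divides it; move 3x to the remainder.
  leading term y: no divisor's leading term divides it; move -y to the remainder.
  leading term z: no divisor's leading term divides it; move -z to the remainder.
  leading term 1: no divisor's leading term divides it; move 1 to the remainder.
  remainder x² - 2z² + 3x - y - z + 1 ≠ 0; add m_6 = x² - 2z² + 3x - y - z + 1 to the basis.

S(g_2,m_6): lcm = x²y. S = 2x²z + 2yz² + xy - 2xz + y² + yz - y.
  leading term x²z: subtract (3x)·r from 2x²z + 2yz² + xy - 2xz + y² + yz - y → 3xz² + 2yz² + x² + xy - 2xz + y² + yz + 2x - y
  leading term xz²: subtract (3)·g_1 from 3xz² + 2yz² + x² + xy - 2xz + y² + yz + 2x - y → 2yz² - x² + xy - 2xz + y² + yz + 3z² + 3x - y + 1
  leading term yz²: subtract (2z)·g_3 from 2yz² - x² + xy - 2xz + y² + yz + 3z² + 3x - y + 1 → -x² + xy + 3xz + y² + yz + 3z² + 3x - y + 2z + 1
  leading term x²: subtract (-1)·m_6 from -x² + xy + 3xz + y² + yz + 3z² + 3x - y + 2z + 1 → xy + 3xz + y² + yz + z² - x - 2y + z + 2
  leading term xy: subtract (1)·g_2 from xy + 3xz + y² + yz + z² - x - 2y + z + 2 → xz + y² + yz + z² - x + y + 3z + 2
  leading term xz: subtract (-2)·r from xz + y² + yz + z² - x + y + 3z + 2 → y² + yz - z² + 3x + y + 3z + 3
  leading term y²: no divisor's leading term divides it; move y² to the remainder.
  leading term yz: subtract (1)·g_3 from yz - z² + 3x + y + 3z + 3 → -z² + 2x + y + 3z - 3
  leading term z²: no divisor's leading term divides it; move -z² to the remainder.
  leading term x: no divisor's leading term divides it; move 2x to the remainder.
  leading term y: no divisor's leading term divides it; move y to the remainder.
  leading term z: no divisor's leading term divides it; move 3z to the remainder.
  leading term 1: no divisor's leading term divides it; move -3 to the remainder.
  remainder y² - z² + 2x + y + 3z - 3 ≠ 0; add m_7 = y² - z² + 2x + y + 3z - 3 to the basis.

The other S-polynomials (S(g_1,g_2), S(g_1,g_3), S(g_2,g_3), S(g_3,r), S(g_1,m_5), S(g_2,m_5), S(g_3,m_5), S(r,m_5), S(g_1,m_6), S(g_3,m_6), S(r,m_6), S(m_5,m_6), S(g_1,m_7), S(g_2,m_7), S(g_3,m_7), S(r,m_7), S(m_5,m_7), S(m_6,m_7)) all reduce to 0 modulo the current basis, so we have a Gröbner basis.
Inter-reduce: drop elements whose leading term is divisible by another's, tail-reduce, and make monic.
Reduced Gröbner basis: {z³ - 2z² - x + 2y - 2z + 2, x² - 2z² + 3x - y - z + 1, xy + 3z² + x - 3y - 2z + 2, xz + 2z² + 3x - 1, y² - z² + 2x + y + 3z - 3, yz + x - 1}.
The reduced Gröbner basis of I + (p) is {z³ - 2z² - x + 2y - 2z + 2, x² - 2z² + 3x - y - z + 1, xy + 3z² + x - 3y - 2z + 2, xz + 2z² + 3x - 1, y² - z² + 2x + y + 3z - 3, yz + x - 1} ≠ {1}, a proper ideal, so the enlarged system stays consistent: p is independent of I, with normal form 3xz - z² + 2x - 3.

The remainder on division by a Gröbner basis is unique — it is the normal form.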